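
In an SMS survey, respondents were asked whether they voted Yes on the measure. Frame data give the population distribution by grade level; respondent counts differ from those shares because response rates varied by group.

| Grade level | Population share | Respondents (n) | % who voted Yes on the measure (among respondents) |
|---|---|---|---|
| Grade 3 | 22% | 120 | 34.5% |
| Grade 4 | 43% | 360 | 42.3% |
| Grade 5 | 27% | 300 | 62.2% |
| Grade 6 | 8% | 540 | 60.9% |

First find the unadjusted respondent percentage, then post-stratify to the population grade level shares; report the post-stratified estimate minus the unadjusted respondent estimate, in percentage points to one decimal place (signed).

Without adjustment, the pooled respondent share is:
  (120/1320)×34.5 + (360/1320)×42.3 + (300/1320)×62.2 + (540/1320)×60.9 = 53.7227%
Reweighting by population grade level shares:
  0.22×34.5 + 0.43×42.3 + 0.27×62.2 + 0.08×60.9 = 47.445%
Difference = 47.445 − 53.7227 = -6.2777 pp.

-6.3 percentage points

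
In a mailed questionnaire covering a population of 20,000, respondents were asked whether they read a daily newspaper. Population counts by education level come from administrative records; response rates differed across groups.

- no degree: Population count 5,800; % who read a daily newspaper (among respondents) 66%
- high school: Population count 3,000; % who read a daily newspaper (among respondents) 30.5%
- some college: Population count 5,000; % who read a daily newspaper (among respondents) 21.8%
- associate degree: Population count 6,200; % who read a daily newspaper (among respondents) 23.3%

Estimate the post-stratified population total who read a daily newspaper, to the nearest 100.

Estimated count per cell = population count × respondent percentage:
  no degree: 5,800 × 66% = 3828
  high school: 3,000 × 30.5% = 915
  some college: 5,000 × 21.8% = 1090
  associate degree: 6,200 × 23.3% = 1444.6
Estimated total = 7277.6 → 7,300.

7,300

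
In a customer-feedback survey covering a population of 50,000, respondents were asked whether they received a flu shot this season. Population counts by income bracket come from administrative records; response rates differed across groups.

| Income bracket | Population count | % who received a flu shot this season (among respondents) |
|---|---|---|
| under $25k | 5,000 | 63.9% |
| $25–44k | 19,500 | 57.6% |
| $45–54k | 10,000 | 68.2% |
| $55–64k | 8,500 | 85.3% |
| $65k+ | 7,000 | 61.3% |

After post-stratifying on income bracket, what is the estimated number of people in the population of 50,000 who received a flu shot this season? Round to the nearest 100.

Estimated count per cell = population count × respondent percentage:
  under $25k: 5,000 × 63.9% = 3195
  $25–44k: 19,500 × 57.6% = 11,232
  $45–54k: 10,000 × 68.2% = 6820
  $55–64k: 8,500 × 85.3% = 7250.5
  $65k+: 7,000 × 61.3% = 4291
Estimated total = 32788.5 → 32,800.

32,800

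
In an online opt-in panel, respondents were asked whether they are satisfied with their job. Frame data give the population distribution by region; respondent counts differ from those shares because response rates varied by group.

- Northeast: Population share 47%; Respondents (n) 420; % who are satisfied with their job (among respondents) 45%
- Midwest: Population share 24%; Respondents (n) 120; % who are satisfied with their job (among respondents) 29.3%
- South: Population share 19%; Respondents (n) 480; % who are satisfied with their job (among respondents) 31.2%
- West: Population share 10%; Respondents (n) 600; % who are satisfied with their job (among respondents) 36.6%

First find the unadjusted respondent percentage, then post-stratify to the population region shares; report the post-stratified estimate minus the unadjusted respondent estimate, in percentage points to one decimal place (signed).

Without adjustment, the pooled respondent share is:
  (420/1620)×45 + (120/1620)×29.3 + (480/1620)×31.2 + (600/1620)×36.6 = 36.637%
Reweighting by population region shares:
  0.47×45 + 0.24×29.3 + 0.19×31.2 + 0.1×36.6 = 37.77%
Difference = 37.77 − 36.637 = 1.133 pp.

+1.1 percentage points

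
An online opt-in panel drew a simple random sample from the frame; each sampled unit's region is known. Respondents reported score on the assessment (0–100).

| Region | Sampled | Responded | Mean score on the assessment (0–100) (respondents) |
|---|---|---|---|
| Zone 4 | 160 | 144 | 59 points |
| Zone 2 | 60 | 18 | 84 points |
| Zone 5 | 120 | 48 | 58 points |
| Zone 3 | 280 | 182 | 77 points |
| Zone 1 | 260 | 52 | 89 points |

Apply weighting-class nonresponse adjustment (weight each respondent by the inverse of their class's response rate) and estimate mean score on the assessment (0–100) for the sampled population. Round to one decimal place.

Response rates by class: Zone 4 144/160 = 90%, Zone 2 18/60 = 30%, Zone 5 48/120 = 40%, Zone 3 182/280 = 65%, Zone 1 52/260 = 20%.
Inverse-response-rate weighting restores each class to its sampled count, so class totals weight by n_sampled:
  Zone 4: 160 × 59 = 9440
  Zone 2: 60 × 84 = 5040
  Zone 5: 120 × 58 = 6960
  Zone 3: 280 × 77 = 21,560
  Zone 1: 260 × 89 = 23,140
Adjusted estimate = 66,140 / 880 = 75.1591 → 75.2.

75.2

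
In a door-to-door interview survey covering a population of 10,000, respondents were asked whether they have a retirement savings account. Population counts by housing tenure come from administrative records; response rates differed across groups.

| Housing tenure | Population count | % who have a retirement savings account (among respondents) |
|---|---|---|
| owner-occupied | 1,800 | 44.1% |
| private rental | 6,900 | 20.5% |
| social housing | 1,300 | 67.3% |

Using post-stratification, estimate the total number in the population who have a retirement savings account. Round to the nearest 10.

Estimated count per cell = population count × respondent percentage:
  owner-occupied: 1,800 × 44.1% = 793.8
  private rental: 6,900 × 20.5% = 1414.5
  social housing: 1,300 × 67.3% = 874.9
Estimated total = 3083.2 → 3,080.

3,080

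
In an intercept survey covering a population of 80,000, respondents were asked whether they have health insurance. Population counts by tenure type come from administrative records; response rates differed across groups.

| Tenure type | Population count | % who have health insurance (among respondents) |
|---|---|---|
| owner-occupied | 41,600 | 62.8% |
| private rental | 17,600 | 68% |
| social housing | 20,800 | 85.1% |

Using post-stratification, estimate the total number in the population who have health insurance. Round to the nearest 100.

Each cell contributes its population count × the respondent rate:
  owner-occupied: 41,600 × 62.8% = 26124.8
  private rental: 17,600 × 68% = 11,968
  social housing: 20,800 × 85.1% = 17700.8
Estimated total = 55793.6 → 55,800.

55,800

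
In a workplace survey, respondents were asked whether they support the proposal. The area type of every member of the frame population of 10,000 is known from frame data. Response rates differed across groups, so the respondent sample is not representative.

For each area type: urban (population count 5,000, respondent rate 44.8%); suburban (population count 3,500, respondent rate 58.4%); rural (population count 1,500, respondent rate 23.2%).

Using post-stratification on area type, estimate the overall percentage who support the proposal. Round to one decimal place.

46.3%

Post-stratification weights by population share, not respondent share:
  urban: (5,000/10,000) × 44.8 = 22.4
  suburban: (3,500/10,000) × 58.4 = 20.44
  rural: (1,500/10,000) × 23.2 = 3.48
Post-stratified estimate = 46.32 → 46.3%.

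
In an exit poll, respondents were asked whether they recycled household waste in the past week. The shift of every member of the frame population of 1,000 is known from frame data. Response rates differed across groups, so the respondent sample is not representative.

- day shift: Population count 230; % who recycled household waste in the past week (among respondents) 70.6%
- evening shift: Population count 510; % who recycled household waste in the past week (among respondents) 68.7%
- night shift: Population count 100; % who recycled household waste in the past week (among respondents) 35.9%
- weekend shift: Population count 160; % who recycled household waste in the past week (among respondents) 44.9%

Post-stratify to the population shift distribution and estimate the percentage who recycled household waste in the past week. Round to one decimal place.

Reweight to the known shift distribution:
  day shift: (230/1,000) × 70.6 = 16.238
  evening shift: (510/1,000) × 68.7 = 35.037
  night shift: (100/1,000) × 35.9 = 3.59
  weekend shift: (160/1,000) × 44.9 = 7.184
Post-stratified estimate = 62.049 → 62.0%.

62.0%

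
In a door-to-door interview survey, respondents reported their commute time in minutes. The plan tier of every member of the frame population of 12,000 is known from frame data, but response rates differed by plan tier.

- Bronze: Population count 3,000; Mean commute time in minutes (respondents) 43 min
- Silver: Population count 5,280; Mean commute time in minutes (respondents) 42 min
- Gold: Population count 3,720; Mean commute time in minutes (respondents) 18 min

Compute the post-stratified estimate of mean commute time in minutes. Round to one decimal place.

34.8

Weight each group's respondent value by its population share:
  Bronze: (3,000/12,000) × 43 = 10.75
  Silver: (5,280/12,000) × 42 = 18.48
  Gold: (3,720/12,000) × 18 = 5.58
Post-stratified estimate = 34.81 → 34.8.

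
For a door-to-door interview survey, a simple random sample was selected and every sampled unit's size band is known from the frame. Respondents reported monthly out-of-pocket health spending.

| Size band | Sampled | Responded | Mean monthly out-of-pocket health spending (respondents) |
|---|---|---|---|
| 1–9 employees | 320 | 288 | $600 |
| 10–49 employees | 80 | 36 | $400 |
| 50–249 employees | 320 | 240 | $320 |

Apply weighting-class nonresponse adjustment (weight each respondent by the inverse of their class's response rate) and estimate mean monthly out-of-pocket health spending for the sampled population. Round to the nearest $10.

$450

Class response rates: 1–9 employees 288/320 = 90%, 10–49 employees 36/80 = 45%, 50–249 employees 240/320 = 75%.
With weight = n_sampled/n_responded per class, the weighted class total is n_sampled:
  1–9 employees: 320 × 600 = 192,000
  10–49 employees: 80 × 400 = 32,000
  50–249 employees: 320 × 320 = 102,400
Adjusted estimate = 326,400 / 720 = 453.333 → $450.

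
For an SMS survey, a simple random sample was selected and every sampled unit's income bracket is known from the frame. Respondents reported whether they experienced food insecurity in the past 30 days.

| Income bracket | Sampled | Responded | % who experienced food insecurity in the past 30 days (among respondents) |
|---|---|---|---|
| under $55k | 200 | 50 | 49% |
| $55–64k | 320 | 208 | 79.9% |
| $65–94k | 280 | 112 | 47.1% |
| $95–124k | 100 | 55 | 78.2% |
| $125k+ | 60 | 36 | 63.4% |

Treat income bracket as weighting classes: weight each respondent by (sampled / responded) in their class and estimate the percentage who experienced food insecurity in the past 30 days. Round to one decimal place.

62.7%

Class response rates: under $55k 50/200 = 25%, $55–64k 208/320 = 65%, $65–94k 112/280 = 40%, $95–124k 55/100 = 55%, $125k+ 36/60 = 60%.
Inverse-response-rate weighting restores each class to its sampled count, so class totals weight by n_sampled:
  under $55k: 200 × 49 = 9800
  $55–64k: 320 × 79.9 = 25,568
  $65–94k: 280 × 47.1 = 13,188
  $95–124k: 100 × 78.2 = 7820
  $125k+: 60 × 63.4 = 3804
Adjusted estimate = 60,180 / 960 = 62.6875 → 62.7%.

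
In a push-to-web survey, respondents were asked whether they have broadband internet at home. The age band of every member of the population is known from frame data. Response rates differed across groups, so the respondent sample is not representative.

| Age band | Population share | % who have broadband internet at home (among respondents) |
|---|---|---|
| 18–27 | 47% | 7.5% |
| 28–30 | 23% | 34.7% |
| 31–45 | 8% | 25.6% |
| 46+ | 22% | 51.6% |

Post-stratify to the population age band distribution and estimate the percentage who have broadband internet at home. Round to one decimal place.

Weight each group's respondent value by its population share:
  18–27: 0.47 × 7.5 = 3.525
  28–30: 0.23 × 34.7 = 7.981
  31–45: 0.08 × 25.6 = 2.048
  46+: 0.22 × 51.6 = 11.352
Post-stratified estimate = 24.906 → 24.9%.

24.9%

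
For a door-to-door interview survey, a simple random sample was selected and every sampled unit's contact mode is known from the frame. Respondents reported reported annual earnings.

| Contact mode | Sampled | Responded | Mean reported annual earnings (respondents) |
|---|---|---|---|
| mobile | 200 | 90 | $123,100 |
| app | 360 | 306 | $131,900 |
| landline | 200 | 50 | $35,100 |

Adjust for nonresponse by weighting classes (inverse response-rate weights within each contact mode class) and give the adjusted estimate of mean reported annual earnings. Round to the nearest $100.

Response rates by class: mobile 90/200 = 45%, app 306/360 = 85%, landline 50/200 = 25%.
With weight = n_sampled/n_responded per class, the weighted class total is n_sampled:
  mobile: 200 × 123,100 = 24,620,000
  app: 360 × 131,900 = 47,484,000
  landline: 200 × 35,100 = 7,020,000
Adjusted estimate = 79,124,000 / 760 = 104111 → $104,100.

$104,100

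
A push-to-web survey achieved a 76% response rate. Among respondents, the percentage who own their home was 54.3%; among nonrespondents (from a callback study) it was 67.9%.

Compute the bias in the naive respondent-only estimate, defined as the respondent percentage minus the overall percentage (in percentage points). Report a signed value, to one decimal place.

-3.3 percentage points

Nonresponse fraction = 1 − 0.76 = 0.24.
Bias = (nonresponse fraction) × (respondent percentage − nonrespondent percentage)
     = 0.24 × (54.3 − 67.9) = 0.24 × -13.6 = -3.264.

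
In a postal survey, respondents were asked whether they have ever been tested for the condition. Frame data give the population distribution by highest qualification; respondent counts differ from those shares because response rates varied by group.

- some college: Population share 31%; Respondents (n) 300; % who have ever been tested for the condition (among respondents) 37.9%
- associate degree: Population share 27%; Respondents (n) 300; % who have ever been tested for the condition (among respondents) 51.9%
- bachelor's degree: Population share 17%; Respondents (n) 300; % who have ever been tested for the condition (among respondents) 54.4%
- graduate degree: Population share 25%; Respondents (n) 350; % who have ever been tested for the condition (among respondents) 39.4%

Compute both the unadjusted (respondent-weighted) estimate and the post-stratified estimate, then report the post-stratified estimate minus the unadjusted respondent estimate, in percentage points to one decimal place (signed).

Naive respondent-only estimate (weights = respondent counts):
  (300/1250)×37.9 + (300/1250)×51.9 + (300/1250)×54.4 + (350/1250)×39.4 = 45.64%
Post-stratifying to population shares instead:
  0.31×37.9 + 0.27×51.9 + 0.17×54.4 + 0.25×39.4 = 44.86%
Difference = 44.86 − 45.64 = -0.78 pp.

-0.8 percentage points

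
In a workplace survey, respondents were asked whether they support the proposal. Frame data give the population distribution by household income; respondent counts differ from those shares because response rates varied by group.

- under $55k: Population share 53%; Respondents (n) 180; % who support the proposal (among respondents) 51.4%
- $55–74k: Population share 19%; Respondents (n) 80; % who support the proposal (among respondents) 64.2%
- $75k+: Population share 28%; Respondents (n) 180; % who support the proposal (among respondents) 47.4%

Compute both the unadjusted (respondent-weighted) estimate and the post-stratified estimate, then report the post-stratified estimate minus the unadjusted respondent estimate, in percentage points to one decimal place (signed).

Unadjusted (pooled respondent) estimate weights by respondent counts:
  (180/440)×51.4 + (80/440)×64.2 + (180/440)×47.4 = 52.0909%
Post-stratifying to population shares instead:
  0.53×51.4 + 0.19×64.2 + 0.28×47.4 = 52.712%
Difference = 52.712 − 52.0909 = 0.6211 pp.

+0.6 percentage points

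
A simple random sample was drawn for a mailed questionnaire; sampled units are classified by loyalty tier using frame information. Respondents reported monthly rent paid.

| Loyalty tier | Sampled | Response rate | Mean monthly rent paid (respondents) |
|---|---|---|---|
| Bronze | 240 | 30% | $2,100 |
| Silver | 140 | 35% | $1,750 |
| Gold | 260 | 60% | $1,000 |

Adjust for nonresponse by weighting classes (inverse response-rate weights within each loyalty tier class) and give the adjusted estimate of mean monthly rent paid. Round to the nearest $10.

Each respondent's weight = sampled/responded in their class; summing within a class gives n_sampled, so:
  Bronze: 240 × 2100 = 504,000
  Silver: 140 × 1750 = 245,000
  Gold: 260 × 1000 = 260,000
Adjusted estimate = 1,009,000 / 640 = 1576.56 → $1,580.

$1,580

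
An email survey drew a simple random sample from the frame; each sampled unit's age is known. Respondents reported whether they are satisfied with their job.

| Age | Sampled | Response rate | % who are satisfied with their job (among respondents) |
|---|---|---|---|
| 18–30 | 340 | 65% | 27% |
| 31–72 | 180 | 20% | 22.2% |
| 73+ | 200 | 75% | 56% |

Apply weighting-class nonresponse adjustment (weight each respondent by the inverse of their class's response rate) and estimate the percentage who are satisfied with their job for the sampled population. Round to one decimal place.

33.9%

Weighting each respondent by the inverse class response rate inflates each class back to its sampled size, so the class weight is n_sampled:
  18–30: 340 × 27 = 9180
  31–72: 180 × 22.2 = 3996
  73+: 200 × 56 = 11,200
Adjusted estimate = 24,376 / 720 = 33.8556 → 33.9%.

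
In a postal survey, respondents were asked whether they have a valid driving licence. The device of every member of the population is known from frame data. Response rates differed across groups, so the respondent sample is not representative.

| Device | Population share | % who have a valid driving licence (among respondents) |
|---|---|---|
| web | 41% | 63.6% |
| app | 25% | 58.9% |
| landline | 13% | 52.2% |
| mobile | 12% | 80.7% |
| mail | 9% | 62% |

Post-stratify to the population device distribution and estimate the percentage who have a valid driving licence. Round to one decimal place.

Post-stratification weights by population share, not respondent share:
  web: 0.41 × 63.6 = 26.076
  app: 0.25 × 58.9 = 14.725
  landline: 0.13 × 52.2 = 6.786
  mobile: 0.12 × 80.7 = 9.684
  mail: 0.09 × 62 = 5.58
Post-stratified estimate = 62.851 → 62.9%.

62.9%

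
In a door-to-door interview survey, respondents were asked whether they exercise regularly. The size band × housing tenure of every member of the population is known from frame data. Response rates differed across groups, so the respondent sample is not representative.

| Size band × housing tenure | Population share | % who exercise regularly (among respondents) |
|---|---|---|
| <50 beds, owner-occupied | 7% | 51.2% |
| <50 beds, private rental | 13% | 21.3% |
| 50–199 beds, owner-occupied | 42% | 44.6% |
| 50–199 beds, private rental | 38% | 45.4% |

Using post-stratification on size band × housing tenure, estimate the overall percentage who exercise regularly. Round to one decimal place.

Weight each group's respondent value by its population share:
  <50 beds, owner-occupied: 0.07 × 51.2 = 3.584
  <50 beds, private rental: 0.13 × 21.3 = 2.769
  50–199 beds, owner-occupied: 0.42 × 44.6 = 18.732
  50–199 beds, private rental: 0.38 × 45.4 = 17.252
Post-stratified estimate = 42.337 → 42.3%.

42.3%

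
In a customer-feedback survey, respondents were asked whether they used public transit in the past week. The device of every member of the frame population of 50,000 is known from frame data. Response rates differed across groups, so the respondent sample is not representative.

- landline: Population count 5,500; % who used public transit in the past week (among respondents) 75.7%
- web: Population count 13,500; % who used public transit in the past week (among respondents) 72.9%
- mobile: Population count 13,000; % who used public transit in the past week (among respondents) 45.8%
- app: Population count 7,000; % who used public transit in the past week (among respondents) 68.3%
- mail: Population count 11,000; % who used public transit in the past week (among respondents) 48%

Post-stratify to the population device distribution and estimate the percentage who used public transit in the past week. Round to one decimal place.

60.0%

Reweight to the known device distribution:
  landline: (5,500/50,000) × 75.7 = 8.327
  web: (13,500/50,000) × 72.9 = 19.683
  mobile: (13,000/50,000) × 45.8 = 11.908
  app: (7,000/50,000) × 68.3 = 9.562
  mail: (11,000/50,000) × 48 = 10.56
Post-stratified estimate = 60.04 → 60.0%.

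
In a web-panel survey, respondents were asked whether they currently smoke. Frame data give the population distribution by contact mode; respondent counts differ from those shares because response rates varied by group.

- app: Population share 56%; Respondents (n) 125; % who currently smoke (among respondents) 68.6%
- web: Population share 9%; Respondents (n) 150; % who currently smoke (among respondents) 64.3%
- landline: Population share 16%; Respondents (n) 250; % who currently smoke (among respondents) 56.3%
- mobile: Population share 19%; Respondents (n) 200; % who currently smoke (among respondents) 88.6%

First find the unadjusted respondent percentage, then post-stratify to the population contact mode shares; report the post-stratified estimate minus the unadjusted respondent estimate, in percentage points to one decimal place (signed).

+1.1 percentage points

Unadjusted (pooled respondent) estimate weights by respondent counts:
  (125/725)×68.6 + (150/725)×64.3 + (250/725)×56.3 + (200/725)×88.6 = 68.9862%
Post-stratified estimate weights by population shares:
  0.56×68.6 + 0.09×64.3 + 0.16×56.3 + 0.19×88.6 = 70.045%
Difference = 70.045 − 68.9862 = 1.0588 pp.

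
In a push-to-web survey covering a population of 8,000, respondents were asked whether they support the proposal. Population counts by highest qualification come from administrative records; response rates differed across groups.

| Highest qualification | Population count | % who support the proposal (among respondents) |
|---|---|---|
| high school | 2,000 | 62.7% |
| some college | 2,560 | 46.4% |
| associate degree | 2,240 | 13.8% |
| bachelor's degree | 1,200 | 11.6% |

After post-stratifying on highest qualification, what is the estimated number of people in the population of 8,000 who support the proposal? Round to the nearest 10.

Apply each group's respondent rate to its population count:
  high school: 2,000 × 62.7% = 1254
  some college: 2,560 × 46.4% = 1187.84
  associate degree: 2,240 × 13.8% = 309.12
  bachelor's degree: 1,200 × 11.6% = 139.2
Estimated total = 2890.16 → 2,890.

2,890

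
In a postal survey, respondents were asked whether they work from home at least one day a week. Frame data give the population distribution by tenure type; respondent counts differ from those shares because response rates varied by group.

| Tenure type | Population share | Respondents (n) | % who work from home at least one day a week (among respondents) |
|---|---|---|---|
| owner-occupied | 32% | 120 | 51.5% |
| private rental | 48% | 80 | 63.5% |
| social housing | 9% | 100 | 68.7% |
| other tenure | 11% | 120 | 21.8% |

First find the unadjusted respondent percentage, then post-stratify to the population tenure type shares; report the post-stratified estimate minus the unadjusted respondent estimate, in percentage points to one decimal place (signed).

+6.1 percentage points

Unadjusted (pooled respondent) estimate weights by respondent counts:
  (120/420)×51.5 + (80/420)×63.5 + (100/420)×68.7 + (120/420)×21.8 = 49.3952%
Reweighting by population tenure type shares:
  0.32×51.5 + 0.48×63.5 + 0.09×68.7 + 0.11×21.8 = 55.541%
Difference = 55.541 − 49.3952 = 6.1458 pp.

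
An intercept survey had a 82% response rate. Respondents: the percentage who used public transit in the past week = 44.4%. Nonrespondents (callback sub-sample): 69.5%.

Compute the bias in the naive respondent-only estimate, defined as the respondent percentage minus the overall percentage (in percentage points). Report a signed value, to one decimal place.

Nonresponse fraction = 1 − 0.82 = 0.18.
Bias = (nonresponse fraction) × (respondent percentage − nonrespondent percentage)
     = 0.18 × (44.4 − 69.5) = 0.18 × -25.1 = -4.518.

-4.5 percentage points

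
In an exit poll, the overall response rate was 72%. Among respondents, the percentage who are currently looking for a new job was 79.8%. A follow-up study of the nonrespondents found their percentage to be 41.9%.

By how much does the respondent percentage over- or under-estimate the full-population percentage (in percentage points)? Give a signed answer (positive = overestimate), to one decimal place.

+10.6 percentage points

Nonresponse fraction = 1 − 0.72 = 0.28.
Bias = (nonresponse fraction) × (respondent percentage − nonrespondent percentage)
     = 0.28 × (79.8 − 41.9) = 0.28 × 37.9 = 10.612.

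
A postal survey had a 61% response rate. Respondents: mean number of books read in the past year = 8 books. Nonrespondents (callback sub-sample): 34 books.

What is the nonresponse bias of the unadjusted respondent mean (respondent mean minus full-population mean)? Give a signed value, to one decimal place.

-10.1

Nonresponse fraction = 1 − 0.61 = 0.39.
Bias = (nonresponse fraction) × (respondent mean − nonrespondent mean)
     = 0.39 × (8 − 34) = 0.39 × -26 = -10.14.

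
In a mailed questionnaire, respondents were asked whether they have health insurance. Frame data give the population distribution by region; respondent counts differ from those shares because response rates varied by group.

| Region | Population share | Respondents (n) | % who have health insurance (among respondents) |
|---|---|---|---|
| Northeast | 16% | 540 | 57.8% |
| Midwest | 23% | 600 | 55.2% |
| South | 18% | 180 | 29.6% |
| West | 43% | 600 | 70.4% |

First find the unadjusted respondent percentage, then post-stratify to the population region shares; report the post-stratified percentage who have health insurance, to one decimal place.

Naive respondent-only estimate (weights = respondent counts):
  (540/1920)×57.8 + (600/1920)×55.2 + (180/1920)×29.6 + (600/1920)×70.4 = 58.2812%
Post-stratifying to population shares instead:
  0.16×57.8 + 0.23×55.2 + 0.18×29.6 + 0.43×70.4 = 57.544%

57.5%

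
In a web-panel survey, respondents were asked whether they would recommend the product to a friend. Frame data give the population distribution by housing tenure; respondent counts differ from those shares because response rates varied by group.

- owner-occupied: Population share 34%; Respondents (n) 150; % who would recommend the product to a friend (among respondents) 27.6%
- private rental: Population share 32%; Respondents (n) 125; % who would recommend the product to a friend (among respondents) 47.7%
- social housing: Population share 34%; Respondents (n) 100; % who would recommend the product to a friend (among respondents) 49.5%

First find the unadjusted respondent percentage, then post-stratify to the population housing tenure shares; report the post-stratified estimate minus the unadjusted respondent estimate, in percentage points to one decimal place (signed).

Unadjusted (pooled respondent) estimate weights by respondent counts:
  (150/375)×27.6 + (125/375)×47.7 + (100/375)×49.5 = 40.14%
Post-stratifying to population shares instead:
  0.34×27.6 + 0.32×47.7 + 0.34×49.5 = 41.478%
Difference = 41.478 − 40.14 = 1.338 pp.

+1.3 percentage points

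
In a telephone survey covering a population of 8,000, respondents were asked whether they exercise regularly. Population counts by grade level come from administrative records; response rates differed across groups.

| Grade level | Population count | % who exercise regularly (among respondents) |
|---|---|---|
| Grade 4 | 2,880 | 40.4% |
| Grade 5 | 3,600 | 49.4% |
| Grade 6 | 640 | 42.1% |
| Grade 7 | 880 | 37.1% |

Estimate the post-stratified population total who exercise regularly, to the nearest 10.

Estimated count per cell = population count × respondent percentage:
  Grade 4: 2,880 × 40.4% = 1163.52
  Grade 5: 3,600 × 49.4% = 1778.4
  Grade 6: 640 × 42.1% = 269.44
  Grade 7: 880 × 37.1% = 326.48
Estimated total = 3537.84 → 3,540.

3,540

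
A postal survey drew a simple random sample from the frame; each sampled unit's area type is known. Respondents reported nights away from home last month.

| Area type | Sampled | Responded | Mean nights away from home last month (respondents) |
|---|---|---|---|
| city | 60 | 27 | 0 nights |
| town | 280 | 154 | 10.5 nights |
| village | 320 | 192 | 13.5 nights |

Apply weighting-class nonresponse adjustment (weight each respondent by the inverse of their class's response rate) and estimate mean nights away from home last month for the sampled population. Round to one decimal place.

11.0

Class response rates: city 27/60 = 45%, town 154/280 = 55%, village 192/320 = 60%.
With weight = n_sampled/n_responded per class, the weighted class total is n_sampled:
  city: 60 × 0 = 0
  town: 280 × 10.5 = 2940
  village: 320 × 13.5 = 4320
Adjusted estimate = 7260 / 660 = 11 → 11.0.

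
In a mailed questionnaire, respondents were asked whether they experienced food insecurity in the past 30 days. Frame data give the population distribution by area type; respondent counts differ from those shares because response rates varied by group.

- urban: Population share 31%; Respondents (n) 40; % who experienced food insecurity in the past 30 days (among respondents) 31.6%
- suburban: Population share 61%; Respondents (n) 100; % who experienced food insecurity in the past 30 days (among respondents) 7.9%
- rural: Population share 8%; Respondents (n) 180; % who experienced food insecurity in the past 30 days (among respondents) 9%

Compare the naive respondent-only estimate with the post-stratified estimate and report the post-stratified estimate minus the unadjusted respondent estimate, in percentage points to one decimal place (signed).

Without adjustment, the pooled respondent share is:
  (40/320)×31.6 + (100/320)×7.9 + (180/320)×9 = 11.4812%
Post-stratifying to population shares instead:
  0.31×31.6 + 0.61×7.9 + 0.08×9 = 15.335%
Difference = 15.335 − 11.4812 = 3.8538 pp.

+3.9 percentage points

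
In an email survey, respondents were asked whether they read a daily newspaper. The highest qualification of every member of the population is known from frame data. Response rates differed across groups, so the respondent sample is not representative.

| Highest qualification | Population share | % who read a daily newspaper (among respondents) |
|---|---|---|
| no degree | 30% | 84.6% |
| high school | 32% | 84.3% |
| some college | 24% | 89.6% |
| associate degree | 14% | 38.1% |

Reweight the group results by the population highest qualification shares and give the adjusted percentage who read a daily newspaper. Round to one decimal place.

79.2%

Each cell contributes population-share × respondent value:
  no degree: 0.3 × 84.6 = 25.38
  high school: 0.32 × 84.3 = 26.976
  some college: 0.24 × 89.6 = 21.504
  associate degree: 0.14 × 38.1 = 5.334
Post-stratified estimate = 79.194 → 79.2%.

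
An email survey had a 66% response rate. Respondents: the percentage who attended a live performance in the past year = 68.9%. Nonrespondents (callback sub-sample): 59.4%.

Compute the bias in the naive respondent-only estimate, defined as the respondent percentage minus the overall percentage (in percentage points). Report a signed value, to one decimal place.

+3.2 percentage points

Nonresponse fraction = 1 − 0.66 = 0.34.
Bias = (nonresponse fraction) × (respondent percentage − nonrespondent percentage)
     = 0.34 × (68.9 − 59.4) = 0.34 × 9.5 = 3.23.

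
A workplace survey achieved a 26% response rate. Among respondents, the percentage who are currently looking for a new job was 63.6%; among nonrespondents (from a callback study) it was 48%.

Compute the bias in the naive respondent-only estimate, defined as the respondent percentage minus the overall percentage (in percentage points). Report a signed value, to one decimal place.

+11.5 percentage points

Nonresponse fraction = 1 − 0.26 = 0.74.
Bias = (nonresponse fraction) × (respondent percentage − nonrespondent percentage)
     = 0.74 × (63.6 − 48) = 0.74 × 15.6 = 11.544.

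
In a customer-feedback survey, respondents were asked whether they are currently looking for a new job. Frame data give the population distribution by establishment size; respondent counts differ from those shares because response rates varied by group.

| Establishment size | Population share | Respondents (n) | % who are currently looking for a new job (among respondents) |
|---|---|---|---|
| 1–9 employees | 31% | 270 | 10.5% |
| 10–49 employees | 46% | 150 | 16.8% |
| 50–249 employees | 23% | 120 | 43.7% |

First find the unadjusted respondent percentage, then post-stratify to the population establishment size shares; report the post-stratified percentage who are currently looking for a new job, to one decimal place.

21.0%

Naive respondent-only estimate (weights = respondent counts):
  (270/540)×10.5 + (150/540)×16.8 + (120/540)×43.7 = 19.6278%
Post-stratified estimate weights by population shares:
  0.31×10.5 + 0.46×16.8 + 0.23×43.7 = 21.034%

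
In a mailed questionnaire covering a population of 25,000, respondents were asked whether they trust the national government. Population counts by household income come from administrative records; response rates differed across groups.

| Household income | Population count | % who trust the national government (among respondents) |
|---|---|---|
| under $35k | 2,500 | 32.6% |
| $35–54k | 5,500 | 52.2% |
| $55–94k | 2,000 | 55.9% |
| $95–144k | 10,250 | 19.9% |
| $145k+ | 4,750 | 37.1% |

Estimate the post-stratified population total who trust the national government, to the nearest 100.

Estimated count per cell = population count × respondent percentage:
  under $35k: 2,500 × 32.6% = 815
  $35–54k: 5,500 × 52.2% = 2871
  $55–94k: 2,000 × 55.9% = 1118
  $95–144k: 10,250 × 19.9% = 2039.75
  $145k+: 4,750 × 37.1% = 1762.25
Estimated total = 8606 → 8,600.

8,600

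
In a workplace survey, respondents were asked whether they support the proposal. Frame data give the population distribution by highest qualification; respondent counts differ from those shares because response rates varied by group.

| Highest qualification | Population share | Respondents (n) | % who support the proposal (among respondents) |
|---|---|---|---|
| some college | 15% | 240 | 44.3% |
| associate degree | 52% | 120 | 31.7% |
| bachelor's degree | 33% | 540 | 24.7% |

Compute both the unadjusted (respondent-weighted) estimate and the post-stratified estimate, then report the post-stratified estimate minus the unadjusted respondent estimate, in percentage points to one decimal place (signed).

+0.4 percentage points

Naive respondent-only estimate (weights = respondent counts):
  (240/900)×44.3 + (120/900)×31.7 + (540/900)×24.7 = 30.86%
Post-stratified estimate weights by population shares:
  0.15×44.3 + 0.52×31.7 + 0.33×24.7 = 31.28%
Difference = 31.28 − 30.86 = 0.42 pp.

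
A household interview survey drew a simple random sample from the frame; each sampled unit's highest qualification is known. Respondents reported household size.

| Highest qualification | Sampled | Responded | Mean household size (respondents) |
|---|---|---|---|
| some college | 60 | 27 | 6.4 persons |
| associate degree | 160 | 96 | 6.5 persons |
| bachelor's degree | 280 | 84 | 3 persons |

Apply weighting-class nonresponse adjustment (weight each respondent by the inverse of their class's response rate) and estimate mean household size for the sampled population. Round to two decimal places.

Class response rates: some college 27/60 = 45%, associate degree 96/160 = 60%, bachelor's degree 84/280 = 30%.
Each respondent's weight = sampled/responded in their class; summing within a class gives n_sampled, so:
  some college: 60 × 6.4 = 384
  associate degree: 160 × 6.5 = 1040
  bachelor's degree: 280 × 3 = 840
Adjusted estimate = 2264 / 500 = 4.528 → 4.53.

4.53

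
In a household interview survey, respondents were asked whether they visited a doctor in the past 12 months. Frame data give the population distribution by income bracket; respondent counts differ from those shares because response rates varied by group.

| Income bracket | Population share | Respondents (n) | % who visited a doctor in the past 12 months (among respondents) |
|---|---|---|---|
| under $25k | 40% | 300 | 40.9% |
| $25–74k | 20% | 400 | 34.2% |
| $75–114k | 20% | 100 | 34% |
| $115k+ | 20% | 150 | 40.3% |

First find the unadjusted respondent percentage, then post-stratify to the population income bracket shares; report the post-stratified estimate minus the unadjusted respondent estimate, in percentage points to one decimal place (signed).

Unadjusted (pooled respondent) estimate weights by respondent counts:
  (300/950)×40.9 + (400/950)×34.2 + (100/950)×34 + (150/950)×40.3 = 37.2579%
Reweighting by population income bracket shares:
  0.4×40.9 + 0.2×34.2 + 0.2×34 + 0.2×40.3 = 38.06%
Difference = 38.06 − 37.2579 = 0.8021 pp.

+0.8 percentage points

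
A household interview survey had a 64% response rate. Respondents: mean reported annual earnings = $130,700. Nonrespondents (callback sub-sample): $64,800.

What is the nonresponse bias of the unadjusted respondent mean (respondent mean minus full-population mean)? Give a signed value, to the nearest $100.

Nonresponse fraction = 1 − 0.64 = 0.36.
Bias = (nonresponse fraction) × (respondent mean − nonrespondent mean)
     = 0.36 × (130,700 − 64,800) = 0.36 × 65,900 = 23,724.

+$23,700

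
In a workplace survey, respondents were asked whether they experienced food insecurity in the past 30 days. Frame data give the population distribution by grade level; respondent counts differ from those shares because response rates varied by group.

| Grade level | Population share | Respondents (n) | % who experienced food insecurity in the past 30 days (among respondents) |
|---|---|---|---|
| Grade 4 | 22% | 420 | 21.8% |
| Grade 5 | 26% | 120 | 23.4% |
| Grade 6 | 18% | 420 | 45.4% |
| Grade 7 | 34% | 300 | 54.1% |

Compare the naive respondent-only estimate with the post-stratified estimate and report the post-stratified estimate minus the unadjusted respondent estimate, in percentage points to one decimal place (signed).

-0.1 percentage points

Naive respondent-only estimate (weights = respondent counts):
  (420/1260)×21.8 + (120/1260)×23.4 + (420/1260)×45.4 + (300/1260)×54.1 = 37.5095%
Post-stratifying to population shares instead:
  0.22×21.8 + 0.26×23.4 + 0.18×45.4 + 0.34×54.1 = 37.446%
Difference = 37.446 − 37.5095 = -0.0635 pp.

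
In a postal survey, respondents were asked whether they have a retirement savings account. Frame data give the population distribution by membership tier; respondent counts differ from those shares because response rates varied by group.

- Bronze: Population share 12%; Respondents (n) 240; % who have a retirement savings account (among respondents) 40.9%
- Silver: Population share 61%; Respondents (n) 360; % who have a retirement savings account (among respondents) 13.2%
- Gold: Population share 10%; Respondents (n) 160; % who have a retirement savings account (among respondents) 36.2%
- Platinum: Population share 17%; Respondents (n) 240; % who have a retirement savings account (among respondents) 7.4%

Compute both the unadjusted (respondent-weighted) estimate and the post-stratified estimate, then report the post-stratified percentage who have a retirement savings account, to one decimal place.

Without adjustment, the pooled respondent share is:
  (240/1000)×40.9 + (360/1000)×13.2 + (160/1000)×36.2 + (240/1000)×7.4 = 22.136%
Reweighting by population membership tier shares:
  0.12×40.9 + 0.61×13.2 + 0.1×36.2 + 0.17×7.4 = 17.838%

17.8%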